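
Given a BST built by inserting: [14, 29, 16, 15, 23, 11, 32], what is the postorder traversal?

Tree insertion order: [14, 29, 16, 15, 23, 11, 32]
Tree (level-order array): [14, 11, 29, None, None, 16, 32, 15, 23]
Postorder traversal: [11, 15, 23, 16, 32, 29, 14]


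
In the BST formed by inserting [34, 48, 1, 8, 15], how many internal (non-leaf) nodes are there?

Tree built from: [34, 48, 1, 8, 15]
Tree (level-order array): [34, 1, 48, None, 8, None, None, None, 15]
Rule: An internal node has at least one child.
Per-node child counts:
  node 34: 2 child(ren)
  node 1: 1 child(ren)
  node 8: 1 child(ren)
  node 15: 0 child(ren)
  node 48: 0 child(ren)
Matching nodes: [34, 1, 8]
Count of internal (non-leaf) nodes: 3


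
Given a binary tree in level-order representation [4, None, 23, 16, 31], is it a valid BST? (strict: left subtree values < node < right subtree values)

Level-order array: [4, None, 23, 16, 31]
Validate using subtree bounds (lo, hi): at each node, require lo < value < hi,
then recurse left with hi=value and right with lo=value.
Preorder trace (stopping at first violation):
  at node 4 with bounds (-inf, +inf): OK
  at node 23 with bounds (4, +inf): OK
  at node 16 with bounds (4, 23): OK
  at node 31 with bounds (23, +inf): OK
No violation found at any node.
Result: Valid BST


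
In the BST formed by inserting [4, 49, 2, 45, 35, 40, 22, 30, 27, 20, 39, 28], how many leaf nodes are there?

Tree built from: [4, 49, 2, 45, 35, 40, 22, 30, 27, 20, 39, 28]
Tree (level-order array): [4, 2, 49, None, None, 45, None, 35, None, 22, 40, 20, 30, 39, None, None, None, 27, None, None, None, None, 28]
Rule: A leaf has 0 children.
Per-node child counts:
  node 4: 2 child(ren)
  node 2: 0 child(ren)
  node 49: 1 child(ren)
  node 45: 1 child(ren)
  node 35: 2 child(ren)
  node 22: 2 child(ren)
  node 20: 0 child(ren)
  node 30: 1 child(ren)
  node 27: 1 child(ren)
  node 28: 0 child(ren)
  node 40: 1 child(ren)
  node 39: 0 child(ren)
Matching nodes: [2, 20, 28, 39]
Count of leaf nodes: 4


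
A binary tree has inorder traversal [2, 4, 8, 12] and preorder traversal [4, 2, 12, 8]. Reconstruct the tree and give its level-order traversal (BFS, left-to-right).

Inorder:  [2, 4, 8, 12]
Preorder: [4, 2, 12, 8]
Algorithm: preorder visits root first, so consume preorder in order;
for each root, split the current inorder slice at that value into
left-subtree inorder and right-subtree inorder, then recurse.
Recursive splits:
  root=4; inorder splits into left=[2], right=[8, 12]
  root=2; inorder splits into left=[], right=[]
  root=12; inorder splits into left=[8], right=[]
  root=8; inorder splits into left=[], right=[]
Reconstructed level-order: [4, 2, 12, 8]


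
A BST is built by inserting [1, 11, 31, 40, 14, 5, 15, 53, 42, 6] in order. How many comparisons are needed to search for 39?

Search path for 39: 1 -> 11 -> 31 -> 40
Found: False
Comparisons: 4


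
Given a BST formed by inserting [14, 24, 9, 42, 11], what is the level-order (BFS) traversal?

Tree insertion order: [14, 24, 9, 42, 11]
Tree (level-order array): [14, 9, 24, None, 11, None, 42]
BFS from the root, enqueuing left then right child of each popped node:
  queue [14] -> pop 14, enqueue [9, 24], visited so far: [14]
  queue [9, 24] -> pop 9, enqueue [11], visited so far: [14, 9]
  queue [24, 11] -> pop 24, enqueue [42], visited so far: [14, 9, 24]
  queue [11, 42] -> pop 11, enqueue [none], visited so far: [14, 9, 24, 11]
  queue [42] -> pop 42, enqueue [none], visited so far: [14, 9, 24, 11, 42]
Result: [14, 9, 24, 11, 42]


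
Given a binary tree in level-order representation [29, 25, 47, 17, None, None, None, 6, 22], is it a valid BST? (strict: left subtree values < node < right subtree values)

Level-order array: [29, 25, 47, 17, None, None, None, 6, 22]
Validate using subtree bounds (lo, hi): at each node, require lo < value < hi,
then recurse left with hi=value and right with lo=value.
Preorder trace (stopping at first violation):
  at node 29 with bounds (-inf, +inf): OK
  at node 25 with bounds (-inf, 29): OK
  at node 17 with bounds (-inf, 25): OK
  at node 6 with bounds (-inf, 17): OK
  at node 22 with bounds (17, 25): OK
  at node 47 with bounds (29, +inf): OK
No violation found at any node.
Result: Valid BST


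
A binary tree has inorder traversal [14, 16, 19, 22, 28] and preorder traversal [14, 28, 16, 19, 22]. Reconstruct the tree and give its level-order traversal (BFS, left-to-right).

Inorder:  [14, 16, 19, 22, 28]
Preorder: [14, 28, 16, 19, 22]
Algorithm: preorder visits root first, so consume preorder in order;
for each root, split the current inorder slice at that value into
left-subtree inorder and right-subtree inorder, then recurse.
Recursive splits:
  root=14; inorder splits into left=[], right=[16, 19, 22, 28]
  root=28; inorder splits into left=[16, 19, 22], right=[]
  root=16; inorder splits into left=[], right=[19, 22]
  root=19; inorder splits into left=[], right=[22]
  root=22; inorder splits into left=[], right=[]
Reconstructed level-order: [14, 28, 16, 19, 22]


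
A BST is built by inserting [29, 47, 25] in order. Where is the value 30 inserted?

Starting tree (level order): [29, 25, 47]
Insertion path: 29 -> 47
Result: insert 30 as left child of 47
Final tree (level order): [29, 25, 47, None, None, 30]


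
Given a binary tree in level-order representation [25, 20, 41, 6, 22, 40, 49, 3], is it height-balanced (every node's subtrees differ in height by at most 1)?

Tree (level-order array): [25, 20, 41, 6, 22, 40, 49, 3]
Definition: a tree is height-balanced if, at every node, |h(left) - h(right)| <= 1 (empty subtree has height -1).
Bottom-up per-node check:
  node 3: h_left=-1, h_right=-1, diff=0 [OK], height=0
  node 6: h_left=0, h_right=-1, diff=1 [OK], height=1
  node 22: h_left=-1, h_right=-1, diff=0 [OK], height=0
  node 20: h_left=1, h_right=0, diff=1 [OK], height=2
  node 40: h_left=-1, h_right=-1, diff=0 [OK], height=0
  node 49: h_left=-1, h_right=-1, diff=0 [OK], height=0
  node 41: h_left=0, h_right=0, diff=0 [OK], height=1
  node 25: h_left=2, h_right=1, diff=1 [OK], height=3
All nodes satisfy the balance condition.
Result: Balanced


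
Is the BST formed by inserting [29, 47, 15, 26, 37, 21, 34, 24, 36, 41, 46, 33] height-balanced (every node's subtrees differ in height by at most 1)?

Tree (level-order array): [29, 15, 47, None, 26, 37, None, 21, None, 34, 41, None, 24, 33, 36, None, 46]
Definition: a tree is height-balanced if, at every node, |h(left) - h(right)| <= 1 (empty subtree has height -1).
Bottom-up per-node check:
  node 24: h_left=-1, h_right=-1, diff=0 [OK], height=0
  node 21: h_left=-1, h_right=0, diff=1 [OK], height=1
  node 26: h_left=1, h_right=-1, diff=2 [FAIL (|1--1|=2 > 1)], height=2
  node 15: h_left=-1, h_right=2, diff=3 [FAIL (|-1-2|=3 > 1)], height=3
  node 33: h_left=-1, h_right=-1, diff=0 [OK], height=0
  node 36: h_left=-1, h_right=-1, diff=0 [OK], height=0
  node 34: h_left=0, h_right=0, diff=0 [OK], height=1
  node 46: h_left=-1, h_right=-1, diff=0 [OK], height=0
  node 41: h_left=-1, h_right=0, diff=1 [OK], height=1
  node 37: h_left=1, h_right=1, diff=0 [OK], height=2
  node 47: h_left=2, h_right=-1, diff=3 [FAIL (|2--1|=3 > 1)], height=3
  node 29: h_left=3, h_right=3, diff=0 [OK], height=4
Node 26 violates the condition: |1 - -1| = 2 > 1.
Result: Not balanced


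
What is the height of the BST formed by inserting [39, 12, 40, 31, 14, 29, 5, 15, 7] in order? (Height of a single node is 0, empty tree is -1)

Insertion order: [39, 12, 40, 31, 14, 29, 5, 15, 7]
Tree (level-order array): [39, 12, 40, 5, 31, None, None, None, 7, 14, None, None, None, None, 29, 15]
Compute height bottom-up (empty subtree = -1):
  height(7) = 1 + max(-1, -1) = 0
  height(5) = 1 + max(-1, 0) = 1
  height(15) = 1 + max(-1, -1) = 0
  height(29) = 1 + max(0, -1) = 1
  height(14) = 1 + max(-1, 1) = 2
  height(31) = 1 + max(2, -1) = 3
  height(12) = 1 + max(1, 3) = 4
  height(40) = 1 + max(-1, -1) = 0
  height(39) = 1 + max(4, 0) = 5
Height = 5


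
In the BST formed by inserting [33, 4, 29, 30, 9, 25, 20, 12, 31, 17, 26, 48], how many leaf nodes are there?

Tree built from: [33, 4, 29, 30, 9, 25, 20, 12, 31, 17, 26, 48]
Tree (level-order array): [33, 4, 48, None, 29, None, None, 9, 30, None, 25, None, 31, 20, 26, None, None, 12, None, None, None, None, 17]
Rule: A leaf has 0 children.
Per-node child counts:
  node 33: 2 child(ren)
  node 4: 1 child(ren)
  node 29: 2 child(ren)
  node 9: 1 child(ren)
  node 25: 2 child(ren)
  node 20: 1 child(ren)
  node 12: 1 child(ren)
  node 17: 0 child(ren)
  node 26: 0 child(ren)
  node 30: 1 child(ren)
  node 31: 0 child(ren)
  node 48: 0 child(ren)
Matching nodes: [17, 26, 31, 48]
Count of leaf nodes: 4


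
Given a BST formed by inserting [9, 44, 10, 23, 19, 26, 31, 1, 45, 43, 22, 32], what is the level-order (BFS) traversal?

Tree insertion order: [9, 44, 10, 23, 19, 26, 31, 1, 45, 43, 22, 32]
Tree (level-order array): [9, 1, 44, None, None, 10, 45, None, 23, None, None, 19, 26, None, 22, None, 31, None, None, None, 43, 32]
BFS from the root, enqueuing left then right child of each popped node:
  queue [9] -> pop 9, enqueue [1, 44], visited so far: [9]
  queue [1, 44] -> pop 1, enqueue [none], visited so far: [9, 1]
  queue [44] -> pop 44, enqueue [10, 45], visited so far: [9, 1, 44]
  queue [10, 45] -> pop 10, enqueue [23], visited so far: [9, 1, 44, 10]
  queue [45, 23] -> pop 45, enqueue [none], visited so far: [9, 1, 44, 10, 45]
  queue [23] -> pop 23, enqueue [19, 26], visited so far: [9, 1, 44, 10, 45, 23]
  queue [19, 26] -> pop 19, enqueue [22], visited so far: [9, 1, 44, 10, 45, 23, 19]
  queue [26, 22] -> pop 26, enqueue [31], visited so far: [9, 1, 44, 10, 45, 23, 19, 26]
  queue [22, 31] -> pop 22, enqueue [none], visited so far: [9, 1, 44, 10, 45, 23, 19, 26, 22]
  queue [31] -> pop 31, enqueue [43], visited so far: [9, 1, 44, 10, 45, 23, 19, 26, 22, 31]
  queue [43] -> pop 43, enqueue [32], visited so far: [9, 1, 44, 10, 45, 23, 19, 26, 22, 31, 43]
  queue [32] -> pop 32, enqueue [none], visited so far: [9, 1, 44, 10, 45, 23, 19, 26, 22, 31, 43, 32]
Result: [9, 1, 44, 10, 45, 23, 19, 26, 22, 31, 43, 32]


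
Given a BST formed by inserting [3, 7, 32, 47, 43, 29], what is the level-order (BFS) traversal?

Tree insertion order: [3, 7, 32, 47, 43, 29]
Tree (level-order array): [3, None, 7, None, 32, 29, 47, None, None, 43]
BFS from the root, enqueuing left then right child of each popped node:
  queue [3] -> pop 3, enqueue [7], visited so far: [3]
  queue [7] -> pop 7, enqueue [32], visited so far: [3, 7]
  queue [32] -> pop 32, enqueue [29, 47], visited so far: [3, 7, 32]
  queue [29, 47] -> pop 29, enqueue [none], visited so far: [3, 7, 32, 29]
  queue [47] -> pop 47, enqueue [43], visited so far: [3, 7, 32, 29, 47]
  queue [43] -> pop 43, enqueue [none], visited so far: [3, 7, 32, 29, 47, 43]
Result: [3, 7, 32, 29, 47, 43]


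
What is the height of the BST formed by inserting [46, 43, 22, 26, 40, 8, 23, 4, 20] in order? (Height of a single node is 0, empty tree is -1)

Insertion order: [46, 43, 22, 26, 40, 8, 23, 4, 20]
Tree (level-order array): [46, 43, None, 22, None, 8, 26, 4, 20, 23, 40]
Compute height bottom-up (empty subtree = -1):
  height(4) = 1 + max(-1, -1) = 0
  height(20) = 1 + max(-1, -1) = 0
  height(8) = 1 + max(0, 0) = 1
  height(23) = 1 + max(-1, -1) = 0
  height(40) = 1 + max(-1, -1) = 0
  height(26) = 1 + max(0, 0) = 1
  height(22) = 1 + max(1, 1) = 2
  height(43) = 1 + max(2, -1) = 3
  height(46) = 1 + max(3, -1) = 4
Height = 4


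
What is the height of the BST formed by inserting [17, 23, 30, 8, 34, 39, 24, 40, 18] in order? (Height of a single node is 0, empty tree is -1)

Insertion order: [17, 23, 30, 8, 34, 39, 24, 40, 18]
Tree (level-order array): [17, 8, 23, None, None, 18, 30, None, None, 24, 34, None, None, None, 39, None, 40]
Compute height bottom-up (empty subtree = -1):
  height(8) = 1 + max(-1, -1) = 0
  height(18) = 1 + max(-1, -1) = 0
  height(24) = 1 + max(-1, -1) = 0
  height(40) = 1 + max(-1, -1) = 0
  height(39) = 1 + max(-1, 0) = 1
  height(34) = 1 + max(-1, 1) = 2
  height(30) = 1 + max(0, 2) = 3
  height(23) = 1 + max(0, 3) = 4
  height(17) = 1 + max(0, 4) = 5
Height = 5


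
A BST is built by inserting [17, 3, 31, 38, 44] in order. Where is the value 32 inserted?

Starting tree (level order): [17, 3, 31, None, None, None, 38, None, 44]
Insertion path: 17 -> 31 -> 38
Result: insert 32 as left child of 38
Final tree (level order): [17, 3, 31, None, None, None, 38, 32, 44]


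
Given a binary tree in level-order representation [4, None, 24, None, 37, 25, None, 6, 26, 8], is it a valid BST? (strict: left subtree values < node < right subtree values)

Level-order array: [4, None, 24, None, 37, 25, None, 6, 26, 8]
Validate using subtree bounds (lo, hi): at each node, require lo < value < hi,
then recurse left with hi=value and right with lo=value.
Preorder trace (stopping at first violation):
  at node 4 with bounds (-inf, +inf): OK
  at node 24 with bounds (4, +inf): OK
  at node 37 with bounds (24, +inf): OK
  at node 25 with bounds (24, 37): OK
  at node 6 with bounds (24, 25): VIOLATION
Node 6 violates its bound: not (24 < 6 < 25).
Result: Not a valid BST


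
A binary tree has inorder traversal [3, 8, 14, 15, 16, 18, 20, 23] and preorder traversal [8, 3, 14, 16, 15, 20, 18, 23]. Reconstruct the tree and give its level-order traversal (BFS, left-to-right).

Inorder:  [3, 8, 14, 15, 16, 18, 20, 23]
Preorder: [8, 3, 14, 16, 15, 20, 18, 23]
Algorithm: preorder visits root first, so consume preorder in order;
for each root, split the current inorder slice at that value into
left-subtree inorder and right-subtree inorder, then recurse.
Recursive splits:
  root=8; inorder splits into left=[3], right=[14, 15, 16, 18, 20, 23]
  root=3; inorder splits into left=[], right=[]
  root=14; inorder splits into left=[], right=[15, 16, 18, 20, 23]
  root=16; inorder splits into left=[15], right=[18, 20, 23]
  root=15; inorder splits into left=[], right=[]
  root=20; inorder splits into left=[18], right=[23]
  root=18; inorder splits into left=[], right=[]
  root=23; inorder splits into left=[], right=[]
Reconstructed level-order: [8, 3, 14, 16, 15, 20, 18, 23]


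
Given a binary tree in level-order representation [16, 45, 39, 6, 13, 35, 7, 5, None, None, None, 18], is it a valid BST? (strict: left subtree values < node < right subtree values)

Level-order array: [16, 45, 39, 6, 13, 35, 7, 5, None, None, None, 18]
Validate using subtree bounds (lo, hi): at each node, require lo < value < hi,
then recurse left with hi=value and right with lo=value.
Preorder trace (stopping at first violation):
  at node 16 with bounds (-inf, +inf): OK
  at node 45 with bounds (-inf, 16): VIOLATION
Node 45 violates its bound: not (-inf < 45 < 16).
Result: Not a valid BST


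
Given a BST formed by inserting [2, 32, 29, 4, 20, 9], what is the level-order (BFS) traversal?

Tree insertion order: [2, 32, 29, 4, 20, 9]
Tree (level-order array): [2, None, 32, 29, None, 4, None, None, 20, 9]
BFS from the root, enqueuing left then right child of each popped node:
  queue [2] -> pop 2, enqueue [32], visited so far: [2]
  queue [32] -> pop 32, enqueue [29], visited so far: [2, 32]
  queue [29] -> pop 29, enqueue [4], visited so far: [2, 32, 29]
  queue [4] -> pop 4, enqueue [20], visited so far: [2, 32, 29, 4]
  queue [20] -> pop 20, enqueue [9], visited so far: [2, 32, 29, 4, 20]
  queue [9] -> pop 9, enqueue [none], visited so far: [2, 32, 29, 4, 20, 9]
Result: [2, 32, 29, 4, 20, 9]


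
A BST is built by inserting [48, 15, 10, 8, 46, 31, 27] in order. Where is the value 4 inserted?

Starting tree (level order): [48, 15, None, 10, 46, 8, None, 31, None, None, None, 27]
Insertion path: 48 -> 15 -> 10 -> 8
Result: insert 4 as left child of 8
Final tree (level order): [48, 15, None, 10, 46, 8, None, 31, None, 4, None, 27]


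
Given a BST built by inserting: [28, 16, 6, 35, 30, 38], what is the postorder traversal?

Tree insertion order: [28, 16, 6, 35, 30, 38]
Tree (level-order array): [28, 16, 35, 6, None, 30, 38]
Postorder traversal: [6, 16, 30, 38, 35, 28]


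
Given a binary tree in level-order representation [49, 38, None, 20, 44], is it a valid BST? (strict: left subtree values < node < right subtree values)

Level-order array: [49, 38, None, 20, 44]
Validate using subtree bounds (lo, hi): at each node, require lo < value < hi,
then recurse left with hi=value and right with lo=value.
Preorder trace (stopping at first violation):
  at node 49 with bounds (-inf, +inf): OK
  at node 38 with bounds (-inf, 49): OK
  at node 20 with bounds (-inf, 38): OK
  at node 44 with bounds (38, 49): OK
No violation found at any node.
Result: Valid BST


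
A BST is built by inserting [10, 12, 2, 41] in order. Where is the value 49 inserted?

Starting tree (level order): [10, 2, 12, None, None, None, 41]
Insertion path: 10 -> 12 -> 41
Result: insert 49 as right child of 41
Final tree (level order): [10, 2, 12, None, None, None, 41, None, 49]


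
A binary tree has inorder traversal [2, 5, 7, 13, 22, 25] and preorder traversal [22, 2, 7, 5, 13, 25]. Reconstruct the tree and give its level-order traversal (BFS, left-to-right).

Inorder:  [2, 5, 7, 13, 22, 25]
Preorder: [22, 2, 7, 5, 13, 25]
Algorithm: preorder visits root first, so consume preorder in order;
for each root, split the current inorder slice at that value into
left-subtree inorder and right-subtree inorder, then recurse.
Recursive splits:
  root=22; inorder splits into left=[2, 5, 7, 13], right=[25]
  root=2; inorder splits into left=[], right=[5, 7, 13]
  root=7; inorder splits into left=[5], right=[13]
  root=5; inorder splits into left=[], right=[]
  root=13; inorder splits into left=[], right=[]
  root=25; inorder splits into left=[], right=[]
Reconstructed level-order: [22, 2, 25, 7, 5, 13]


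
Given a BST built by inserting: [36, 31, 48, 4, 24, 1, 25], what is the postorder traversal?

Tree insertion order: [36, 31, 48, 4, 24, 1, 25]
Tree (level-order array): [36, 31, 48, 4, None, None, None, 1, 24, None, None, None, 25]
Postorder traversal: [1, 25, 24, 4, 31, 48, 36]


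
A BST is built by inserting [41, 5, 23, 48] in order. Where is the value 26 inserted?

Starting tree (level order): [41, 5, 48, None, 23]
Insertion path: 41 -> 5 -> 23
Result: insert 26 as right child of 23
Final tree (level order): [41, 5, 48, None, 23, None, None, None, 26]


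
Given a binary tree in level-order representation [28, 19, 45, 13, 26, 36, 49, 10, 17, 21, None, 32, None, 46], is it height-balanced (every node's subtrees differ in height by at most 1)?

Tree (level-order array): [28, 19, 45, 13, 26, 36, 49, 10, 17, 21, None, 32, None, 46]
Definition: a tree is height-balanced if, at every node, |h(left) - h(right)| <= 1 (empty subtree has height -1).
Bottom-up per-node check:
  node 10: h_left=-1, h_right=-1, diff=0 [OK], height=0
  node 17: h_left=-1, h_right=-1, diff=0 [OK], height=0
  node 13: h_left=0, h_right=0, diff=0 [OK], height=1
  node 21: h_left=-1, h_right=-1, diff=0 [OK], height=0
  node 26: h_left=0, h_right=-1, diff=1 [OK], height=1
  node 19: h_left=1, h_right=1, diff=0 [OK], height=2
  node 32: h_left=-1, h_right=-1, diff=0 [OK], height=0
  node 36: h_left=0, h_right=-1, diff=1 [OK], height=1
  node 46: h_left=-1, h_right=-1, diff=0 [OK], height=0
  node 49: h_left=0, h_right=-1, diff=1 [OK], height=1
  node 45: h_left=1, h_right=1, diff=0 [OK], height=2
  node 28: h_left=2, h_right=2, diff=0 [OK], height=3
All nodes satisfy the balance condition.
Result: Balanced


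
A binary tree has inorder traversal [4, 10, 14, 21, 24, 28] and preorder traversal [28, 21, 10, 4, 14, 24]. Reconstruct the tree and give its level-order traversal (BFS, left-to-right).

Inorder:  [4, 10, 14, 21, 24, 28]
Preorder: [28, 21, 10, 4, 14, 24]
Algorithm: preorder visits root first, so consume preorder in order;
for each root, split the current inorder slice at that value into
left-subtree inorder and right-subtree inorder, then recurse.
Recursive splits:
  root=28; inorder splits into left=[4, 10, 14, 21, 24], right=[]
  root=21; inorder splits into left=[4, 10, 14], right=[24]
  root=10; inorder splits into left=[4], right=[14]
  root=4; inorder splits into left=[], right=[]
  root=14; inorder splits into left=[], right=[]
  root=24; inorder splits into left=[], right=[]
Reconstructed level-order: [28, 21, 10, 24, 4, 14]


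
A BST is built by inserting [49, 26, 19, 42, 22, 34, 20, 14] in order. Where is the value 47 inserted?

Starting tree (level order): [49, 26, None, 19, 42, 14, 22, 34, None, None, None, 20]
Insertion path: 49 -> 26 -> 42
Result: insert 47 as right child of 42
Final tree (level order): [49, 26, None, 19, 42, 14, 22, 34, 47, None, None, 20]


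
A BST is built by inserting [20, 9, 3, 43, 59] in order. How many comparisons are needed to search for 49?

Search path for 49: 20 -> 43 -> 59
Found: False
Comparisons: 3


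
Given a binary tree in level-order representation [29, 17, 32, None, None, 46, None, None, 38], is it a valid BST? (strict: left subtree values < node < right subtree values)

Level-order array: [29, 17, 32, None, None, 46, None, None, 38]
Validate using subtree bounds (lo, hi): at each node, require lo < value < hi,
then recurse left with hi=value and right with lo=value.
Preorder trace (stopping at first violation):
  at node 29 with bounds (-inf, +inf): OK
  at node 17 with bounds (-inf, 29): OK
  at node 32 with bounds (29, +inf): OK
  at node 46 with bounds (29, 32): VIOLATION
Node 46 violates its bound: not (29 < 46 < 32).
Result: Not a valid BST


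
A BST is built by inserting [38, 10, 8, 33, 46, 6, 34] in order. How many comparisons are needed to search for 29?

Search path for 29: 38 -> 10 -> 33
Found: False
Comparisons: 3


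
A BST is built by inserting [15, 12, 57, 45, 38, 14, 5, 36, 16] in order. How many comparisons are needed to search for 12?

Search path for 12: 15 -> 12
Found: True
Comparisons: 2


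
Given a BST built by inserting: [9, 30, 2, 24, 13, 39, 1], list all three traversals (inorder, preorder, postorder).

Tree insertion order: [9, 30, 2, 24, 13, 39, 1]
Tree (level-order array): [9, 2, 30, 1, None, 24, 39, None, None, 13]
Inorder (L, root, R): [1, 2, 9, 13, 24, 30, 39]
Preorder (root, L, R): [9, 2, 1, 30, 24, 13, 39]
Postorder (L, R, root): [1, 2, 13, 24, 39, 30, 9]


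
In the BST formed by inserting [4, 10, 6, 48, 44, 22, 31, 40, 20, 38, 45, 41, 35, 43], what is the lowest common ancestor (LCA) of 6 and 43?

Tree insertion order: [4, 10, 6, 48, 44, 22, 31, 40, 20, 38, 45, 41, 35, 43]
Tree (level-order array): [4, None, 10, 6, 48, None, None, 44, None, 22, 45, 20, 31, None, None, None, None, None, 40, 38, 41, 35, None, None, 43]
In a BST, the LCA of p=6, q=43 is the first node v on the
root-to-leaf path with p <= v <= q (go left if both < v, right if both > v).
Walk from root:
  at 4: both 6 and 43 > 4, go right
  at 10: 6 <= 10 <= 43, this is the LCA
LCA = 10


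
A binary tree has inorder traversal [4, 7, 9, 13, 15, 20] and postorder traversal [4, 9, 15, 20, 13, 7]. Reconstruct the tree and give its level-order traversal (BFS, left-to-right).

Inorder:   [4, 7, 9, 13, 15, 20]
Postorder: [4, 9, 15, 20, 13, 7]
Algorithm: postorder visits root last, so walk postorder right-to-left;
each value is the root of the current inorder slice — split it at that
value, recurse on the right subtree first, then the left.
Recursive splits:
  root=7; inorder splits into left=[4], right=[9, 13, 15, 20]
  root=13; inorder splits into left=[9], right=[15, 20]
  root=20; inorder splits into left=[15], right=[]
  root=15; inorder splits into left=[], right=[]
  root=9; inorder splits into left=[], right=[]
  root=4; inorder splits into left=[], right=[]
Reconstructed level-order: [7, 4, 13, 9, 20, 15]


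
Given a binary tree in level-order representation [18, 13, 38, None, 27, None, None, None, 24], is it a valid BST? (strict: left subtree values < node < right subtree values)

Level-order array: [18, 13, 38, None, 27, None, None, None, 24]
Validate using subtree bounds (lo, hi): at each node, require lo < value < hi,
then recurse left with hi=value and right with lo=value.
Preorder trace (stopping at first violation):
  at node 18 with bounds (-inf, +inf): OK
  at node 13 with bounds (-inf, 18): OK
  at node 27 with bounds (13, 18): VIOLATION
Node 27 violates its bound: not (13 < 27 < 18).
Result: Not a valid BST


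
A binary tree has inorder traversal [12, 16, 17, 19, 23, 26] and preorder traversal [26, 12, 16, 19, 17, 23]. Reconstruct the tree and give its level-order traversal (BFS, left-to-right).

Inorder:  [12, 16, 17, 19, 23, 26]
Preorder: [26, 12, 16, 19, 17, 23]
Algorithm: preorder visits root first, so consume preorder in order;
for each root, split the current inorder slice at that value into
left-subtree inorder and right-subtree inorder, then recurse.
Recursive splits:
  root=26; inorder splits into left=[12, 16, 17, 19, 23], right=[]
  root=12; inorder splits into left=[], right=[16, 17, 19, 23]
  root=16; inorder splits into left=[], right=[17, 19, 23]
  root=19; inorder splits into left=[17], right=[23]
  root=17; inorder splits into left=[], right=[]
  root=23; inorder splits into left=[], right=[]
Reconstructed level-order: [26, 12, 16, 19, 17, 23]


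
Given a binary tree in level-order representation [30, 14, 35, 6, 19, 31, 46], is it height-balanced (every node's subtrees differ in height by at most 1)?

Tree (level-order array): [30, 14, 35, 6, 19, 31, 46]
Definition: a tree is height-balanced if, at every node, |h(left) - h(right)| <= 1 (empty subtree has height -1).
Bottom-up per-node check:
  node 6: h_left=-1, h_right=-1, diff=0 [OK], height=0
  node 19: h_left=-1, h_right=-1, diff=0 [OK], height=0
  node 14: h_left=0, h_right=0, diff=0 [OK], height=1
  node 31: h_left=-1, h_right=-1, diff=0 [OK], height=0
  node 46: h_left=-1, h_right=-1, diff=0 [OK], height=0
  node 35: h_left=0, h_right=0, diff=0 [OK], height=1
  node 30: h_left=1, h_right=1, diff=0 [OK], height=2
All nodes satisfy the balance condition.
Result: Balanced


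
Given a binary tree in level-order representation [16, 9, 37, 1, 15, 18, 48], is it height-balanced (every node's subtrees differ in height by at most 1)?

Tree (level-order array): [16, 9, 37, 1, 15, 18, 48]
Definition: a tree is height-balanced if, at every node, |h(left) - h(right)| <= 1 (empty subtree has height -1).
Bottom-up per-node check:
  node 1: h_left=-1, h_right=-1, diff=0 [OK], height=0
  node 15: h_left=-1, h_right=-1, diff=0 [OK], height=0
  node 9: h_left=0, h_right=0, diff=0 [OK], height=1
  node 18: h_left=-1, h_right=-1, diff=0 [OK], height=0
  node 48: h_left=-1, h_right=-1, diff=0 [OK], height=0
  node 37: h_left=0, h_right=0, diff=0 [OK], height=1
  node 16: h_left=1, h_right=1, diff=0 [OK], height=2
All nodes satisfy the balance condition.
Result: Balanced


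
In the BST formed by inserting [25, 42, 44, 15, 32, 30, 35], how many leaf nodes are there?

Tree built from: [25, 42, 44, 15, 32, 30, 35]
Tree (level-order array): [25, 15, 42, None, None, 32, 44, 30, 35]
Rule: A leaf has 0 children.
Per-node child counts:
  node 25: 2 child(ren)
  node 15: 0 child(ren)
  node 42: 2 child(ren)
  node 32: 2 child(ren)
  node 30: 0 child(ren)
  node 35: 0 child(ren)
  node 44: 0 child(ren)
Matching nodes: [15, 30, 35, 44]
Count of leaf nodes: 4


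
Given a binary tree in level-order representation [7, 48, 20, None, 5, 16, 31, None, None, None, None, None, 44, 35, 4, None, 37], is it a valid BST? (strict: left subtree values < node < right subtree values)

Level-order array: [7, 48, 20, None, 5, 16, 31, None, None, None, None, None, 44, 35, 4, None, 37]
Validate using subtree bounds (lo, hi): at each node, require lo < value < hi,
then recurse left with hi=value and right with lo=value.
Preorder trace (stopping at first violation):
  at node 7 with bounds (-inf, +inf): OK
  at node 48 with bounds (-inf, 7): VIOLATION
Node 48 violates its bound: not (-inf < 48 < 7).
Result: Not a valid BST


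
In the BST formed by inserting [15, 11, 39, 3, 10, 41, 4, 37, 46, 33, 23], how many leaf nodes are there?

Tree built from: [15, 11, 39, 3, 10, 41, 4, 37, 46, 33, 23]
Tree (level-order array): [15, 11, 39, 3, None, 37, 41, None, 10, 33, None, None, 46, 4, None, 23]
Rule: A leaf has 0 children.
Per-node child counts:
  node 15: 2 child(ren)
  node 11: 1 child(ren)
  node 3: 1 child(ren)
  node 10: 1 child(ren)
  node 4: 0 child(ren)
  node 39: 2 child(ren)
  node 37: 1 child(ren)
  node 33: 1 child(ren)
  node 23: 0 child(ren)
  node 41: 1 child(ren)
  node 46: 0 child(ren)
Matching nodes: [4, 23, 46]
Count of leaf nodes: 3


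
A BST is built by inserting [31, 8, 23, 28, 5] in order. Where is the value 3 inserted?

Starting tree (level order): [31, 8, None, 5, 23, None, None, None, 28]
Insertion path: 31 -> 8 -> 5
Result: insert 3 as left child of 5
Final tree (level order): [31, 8, None, 5, 23, 3, None, None, 28]


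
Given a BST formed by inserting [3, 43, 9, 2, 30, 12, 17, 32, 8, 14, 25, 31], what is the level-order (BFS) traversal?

Tree insertion order: [3, 43, 9, 2, 30, 12, 17, 32, 8, 14, 25, 31]
Tree (level-order array): [3, 2, 43, None, None, 9, None, 8, 30, None, None, 12, 32, None, 17, 31, None, 14, 25]
BFS from the root, enqueuing left then right child of each popped node:
  queue [3] -> pop 3, enqueue [2, 43], visited so far: [3]
  queue [2, 43] -> pop 2, enqueue [none], visited so far: [3, 2]
  queue [43] -> pop 43, enqueue [9], visited so far: [3, 2, 43]
  queue [9] -> pop 9, enqueue [8, 30], visited so far: [3, 2, 43, 9]
  queue [8, 30] -> pop 8, enqueue [none], visited so far: [3, 2, 43, 9, 8]
  queue [30] -> pop 30, enqueue [12, 32], visited so far: [3, 2, 43, 9, 8, 30]
  queue [12, 32] -> pop 12, enqueue [17], visited so far: [3, 2, 43, 9, 8, 30, 12]
  queue [32, 17] -> pop 32, enqueue [31], visited so far: [3, 2, 43, 9, 8, 30, 12, 32]
  queue [17, 31] -> pop 17, enqueue [14, 25], visited so far: [3, 2, 43, 9, 8, 30, 12, 32, 17]
  queue [31, 14, 25] -> pop 31, enqueue [none], visited so far: [3, 2, 43, 9, 8, 30, 12, 32, 17, 31]
  queue [14, 25] -> pop 14, enqueue [none], visited so far: [3, 2, 43, 9, 8, 30, 12, 32, 17, 31, 14]
  queue [25] -> pop 25, enqueue [none], visited so far: [3, 2, 43, 9, 8, 30, 12, 32, 17, 31, 14, 25]
Result: [3, 2, 43, 9, 8, 30, 12, 32, 17, 31, 14, 25]


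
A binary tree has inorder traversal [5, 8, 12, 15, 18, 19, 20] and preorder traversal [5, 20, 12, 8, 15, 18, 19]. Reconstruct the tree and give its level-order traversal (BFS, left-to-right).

Inorder:  [5, 8, 12, 15, 18, 19, 20]
Preorder: [5, 20, 12, 8, 15, 18, 19]
Algorithm: preorder visits root first, so consume preorder in order;
for each root, split the current inorder slice at that value into
left-subtree inorder and right-subtree inorder, then recurse.
Recursive splits:
  root=5; inorder splits into left=[], right=[8, 12, 15, 18, 19, 20]
  root=20; inorder splits into left=[8, 12, 15, 18, 19], right=[]
  root=12; inorder splits into left=[8], right=[15, 18, 19]
  root=8; inorder splits into left=[], right=[]
  root=15; inorder splits into left=[], right=[18, 19]
  root=18; inorder splits into left=[], right=[19]
  root=19; inorder splits into left=[], right=[]
Reconstructed level-order: [5, 20, 12, 8, 15, 18, 19]


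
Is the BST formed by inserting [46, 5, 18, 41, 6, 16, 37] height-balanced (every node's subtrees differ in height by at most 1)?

Tree (level-order array): [46, 5, None, None, 18, 6, 41, None, 16, 37]
Definition: a tree is height-balanced if, at every node, |h(left) - h(right)| <= 1 (empty subtree has height -1).
Bottom-up per-node check:
  node 16: h_left=-1, h_right=-1, diff=0 [OK], height=0
  node 6: h_left=-1, h_right=0, diff=1 [OK], height=1
  node 37: h_left=-1, h_right=-1, diff=0 [OK], height=0
  node 41: h_left=0, h_right=-1, diff=1 [OK], height=1
  node 18: h_left=1, h_right=1, diff=0 [OK], height=2
  node 5: h_left=-1, h_right=2, diff=3 [FAIL (|-1-2|=3 > 1)], height=3
  node 46: h_left=3, h_right=-1, diff=4 [FAIL (|3--1|=4 > 1)], height=4
Node 5 violates the condition: |-1 - 2| = 3 > 1.
Result: Not balanced


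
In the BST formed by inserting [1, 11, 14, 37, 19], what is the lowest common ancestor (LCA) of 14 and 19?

Tree insertion order: [1, 11, 14, 37, 19]
Tree (level-order array): [1, None, 11, None, 14, None, 37, 19]
In a BST, the LCA of p=14, q=19 is the first node v on the
root-to-leaf path with p <= v <= q (go left if both < v, right if both > v).
Walk from root:
  at 1: both 14 and 19 > 1, go right
  at 11: both 14 and 19 > 11, go right
  at 14: 14 <= 14 <= 19, this is the LCA
LCA = 14


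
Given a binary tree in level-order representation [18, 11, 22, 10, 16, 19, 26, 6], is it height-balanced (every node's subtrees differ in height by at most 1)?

Tree (level-order array): [18, 11, 22, 10, 16, 19, 26, 6]
Definition: a tree is height-balanced if, at every node, |h(left) - h(right)| <= 1 (empty subtree has height -1).
Bottom-up per-node check:
  node 6: h_left=-1, h_right=-1, diff=0 [OK], height=0
  node 10: h_left=0, h_right=-1, diff=1 [OK], height=1
  node 16: h_left=-1, h_right=-1, diff=0 [OK], height=0
  node 11: h_left=1, h_right=0, diff=1 [OK], height=2
  node 19: h_left=-1, h_right=-1, diff=0 [OK], height=0
  node 26: h_left=-1, h_right=-1, diff=0 [OK], height=0
  node 22: h_left=0, h_right=0, diff=0 [OK], height=1
  node 18: h_left=2, h_right=1, diff=1 [OK], height=3
All nodes satisfy the balance condition.
Result: Balanced


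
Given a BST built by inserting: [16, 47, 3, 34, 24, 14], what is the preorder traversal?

Tree insertion order: [16, 47, 3, 34, 24, 14]
Tree (level-order array): [16, 3, 47, None, 14, 34, None, None, None, 24]
Preorder traversal: [16, 3, 14, 47, 34, 24]


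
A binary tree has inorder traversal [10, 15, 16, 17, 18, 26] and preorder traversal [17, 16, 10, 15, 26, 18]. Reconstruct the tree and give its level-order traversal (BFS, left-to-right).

Inorder:  [10, 15, 16, 17, 18, 26]
Preorder: [17, 16, 10, 15, 26, 18]
Algorithm: preorder visits root first, so consume preorder in order;
for each root, split the current inorder slice at that value into
left-subtree inorder and right-subtree inorder, then recurse.
Recursive splits:
  root=17; inorder splits into left=[10, 15, 16], right=[18, 26]
  root=16; inorder splits into left=[10, 15], right=[]
  root=10; inorder splits into left=[], right=[15]
  root=15; inorder splits into left=[], right=[]
  root=26; inorder splits into left=[18], right=[]
  root=18; inorder splits into left=[], right=[]
Reconstructed level-order: [17, 16, 26, 10, 18, 15]


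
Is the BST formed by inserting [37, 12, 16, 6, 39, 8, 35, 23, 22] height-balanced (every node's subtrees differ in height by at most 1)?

Tree (level-order array): [37, 12, 39, 6, 16, None, None, None, 8, None, 35, None, None, 23, None, 22]
Definition: a tree is height-balanced if, at every node, |h(left) - h(right)| <= 1 (empty subtree has height -1).
Bottom-up per-node check:
  node 8: h_left=-1, h_right=-1, diff=0 [OK], height=0
  node 6: h_left=-1, h_right=0, diff=1 [OK], height=1
  node 22: h_left=-1, h_right=-1, diff=0 [OK], height=0
  node 23: h_left=0, h_right=-1, diff=1 [OK], height=1
  node 35: h_left=1, h_right=-1, diff=2 [FAIL (|1--1|=2 > 1)], height=2
  node 16: h_left=-1, h_right=2, diff=3 [FAIL (|-1-2|=3 > 1)], height=3
  node 12: h_left=1, h_right=3, diff=2 [FAIL (|1-3|=2 > 1)], height=4
  node 39: h_left=-1, h_right=-1, diff=0 [OK], height=0
  node 37: h_left=4, h_right=0, diff=4 [FAIL (|4-0|=4 > 1)], height=5
Node 35 violates the condition: |1 - -1| = 2 > 1.
Result: Not balanced


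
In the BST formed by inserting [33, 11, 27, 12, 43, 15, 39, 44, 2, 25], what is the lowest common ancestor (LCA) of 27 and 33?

Tree insertion order: [33, 11, 27, 12, 43, 15, 39, 44, 2, 25]
Tree (level-order array): [33, 11, 43, 2, 27, 39, 44, None, None, 12, None, None, None, None, None, None, 15, None, 25]
In a BST, the LCA of p=27, q=33 is the first node v on the
root-to-leaf path with p <= v <= q (go left if both < v, right if both > v).
Walk from root:
  at 33: 27 <= 33 <= 33, this is the LCA
LCA = 33


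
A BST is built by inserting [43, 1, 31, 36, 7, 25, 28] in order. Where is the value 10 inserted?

Starting tree (level order): [43, 1, None, None, 31, 7, 36, None, 25, None, None, None, 28]
Insertion path: 43 -> 1 -> 31 -> 7 -> 25
Result: insert 10 as left child of 25
Final tree (level order): [43, 1, None, None, 31, 7, 36, None, 25, None, None, 10, 28]


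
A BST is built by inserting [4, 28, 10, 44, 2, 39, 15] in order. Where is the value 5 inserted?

Starting tree (level order): [4, 2, 28, None, None, 10, 44, None, 15, 39]
Insertion path: 4 -> 28 -> 10
Result: insert 5 as left child of 10
Final tree (level order): [4, 2, 28, None, None, 10, 44, 5, 15, 39]


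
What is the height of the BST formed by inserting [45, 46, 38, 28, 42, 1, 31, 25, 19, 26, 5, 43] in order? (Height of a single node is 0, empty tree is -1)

Insertion order: [45, 46, 38, 28, 42, 1, 31, 25, 19, 26, 5, 43]
Tree (level-order array): [45, 38, 46, 28, 42, None, None, 1, 31, None, 43, None, 25, None, None, None, None, 19, 26, 5]
Compute height bottom-up (empty subtree = -1):
  height(5) = 1 + max(-1, -1) = 0
  height(19) = 1 + max(0, -1) = 1
  height(26) = 1 + max(-1, -1) = 0
  height(25) = 1 + max(1, 0) = 2
  height(1) = 1 + max(-1, 2) = 3
  height(31) = 1 + max(-1, -1) = 0
  height(28) = 1 + max(3, 0) = 4
  height(43) = 1 + max(-1, -1) = 0
  height(42) = 1 + max(-1, 0) = 1
  height(38) = 1 + max(4, 1) = 5
  height(46) = 1 + max(-1, -1) = 0
  height(45) = 1 + max(5, 0) = 6
Height = 6


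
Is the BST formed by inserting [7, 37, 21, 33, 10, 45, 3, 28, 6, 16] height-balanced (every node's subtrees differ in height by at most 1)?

Tree (level-order array): [7, 3, 37, None, 6, 21, 45, None, None, 10, 33, None, None, None, 16, 28]
Definition: a tree is height-balanced if, at every node, |h(left) - h(right)| <= 1 (empty subtree has height -1).
Bottom-up per-node check:
  node 6: h_left=-1, h_right=-1, diff=0 [OK], height=0
  node 3: h_left=-1, h_right=0, diff=1 [OK], height=1
  node 16: h_left=-1, h_right=-1, diff=0 [OK], height=0
  node 10: h_left=-1, h_right=0, diff=1 [OK], height=1
  node 28: h_left=-1, h_right=-1, diff=0 [OK], height=0
  node 33: h_left=0, h_right=-1, diff=1 [OK], height=1
  node 21: h_left=1, h_right=1, diff=0 [OK], height=2
  node 45: h_left=-1, h_right=-1, diff=0 [OK], height=0
  node 37: h_left=2, h_right=0, diff=2 [FAIL (|2-0|=2 > 1)], height=3
  node 7: h_left=1, h_right=3, diff=2 [FAIL (|1-3|=2 > 1)], height=4
Node 37 violates the condition: |2 - 0| = 2 > 1.
Result: Not balanced


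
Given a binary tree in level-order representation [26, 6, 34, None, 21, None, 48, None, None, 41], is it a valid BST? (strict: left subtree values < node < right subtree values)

Level-order array: [26, 6, 34, None, 21, None, 48, None, None, 41]
Validate using subtree bounds (lo, hi): at each node, require lo < value < hi,
then recurse left with hi=value and right with lo=value.
Preorder trace (stopping at first violation):
  at node 26 with bounds (-inf, +inf): OK
  at node 6 with bounds (-inf, 26): OK
  at node 21 with bounds (6, 26): OK
  at node 34 with bounds (26, +inf): OK
  at node 48 with bounds (34, +inf): OK
  at node 41 with bounds (34, 48): OK
No violation found at any node.
Result: Valid BST


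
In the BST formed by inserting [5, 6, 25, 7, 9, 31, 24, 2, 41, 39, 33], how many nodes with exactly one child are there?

Tree built from: [5, 6, 25, 7, 9, 31, 24, 2, 41, 39, 33]
Tree (level-order array): [5, 2, 6, None, None, None, 25, 7, 31, None, 9, None, 41, None, 24, 39, None, None, None, 33]
Rule: These are nodes with exactly 1 non-null child.
Per-node child counts:
  node 5: 2 child(ren)
  node 2: 0 child(ren)
  node 6: 1 child(ren)
  node 25: 2 child(ren)
  node 7: 1 child(ren)
  node 9: 1 child(ren)
  node 24: 0 child(ren)
  node 31: 1 child(ren)
  node 41: 1 child(ren)
  node 39: 1 child(ren)
  node 33: 0 child(ren)
Matching nodes: [6, 7, 9, 31, 41, 39]
Count of nodes with exactly one child: 6


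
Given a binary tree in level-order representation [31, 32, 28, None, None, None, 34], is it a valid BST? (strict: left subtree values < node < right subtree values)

Level-order array: [31, 32, 28, None, None, None, 34]
Validate using subtree bounds (lo, hi): at each node, require lo < value < hi,
then recurse left with hi=value and right with lo=value.
Preorder trace (stopping at first violation):
  at node 31 with bounds (-inf, +inf): OK
  at node 32 with bounds (-inf, 31): VIOLATION
Node 32 violates its bound: not (-inf < 32 < 31).
Result: Not a valid BST
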